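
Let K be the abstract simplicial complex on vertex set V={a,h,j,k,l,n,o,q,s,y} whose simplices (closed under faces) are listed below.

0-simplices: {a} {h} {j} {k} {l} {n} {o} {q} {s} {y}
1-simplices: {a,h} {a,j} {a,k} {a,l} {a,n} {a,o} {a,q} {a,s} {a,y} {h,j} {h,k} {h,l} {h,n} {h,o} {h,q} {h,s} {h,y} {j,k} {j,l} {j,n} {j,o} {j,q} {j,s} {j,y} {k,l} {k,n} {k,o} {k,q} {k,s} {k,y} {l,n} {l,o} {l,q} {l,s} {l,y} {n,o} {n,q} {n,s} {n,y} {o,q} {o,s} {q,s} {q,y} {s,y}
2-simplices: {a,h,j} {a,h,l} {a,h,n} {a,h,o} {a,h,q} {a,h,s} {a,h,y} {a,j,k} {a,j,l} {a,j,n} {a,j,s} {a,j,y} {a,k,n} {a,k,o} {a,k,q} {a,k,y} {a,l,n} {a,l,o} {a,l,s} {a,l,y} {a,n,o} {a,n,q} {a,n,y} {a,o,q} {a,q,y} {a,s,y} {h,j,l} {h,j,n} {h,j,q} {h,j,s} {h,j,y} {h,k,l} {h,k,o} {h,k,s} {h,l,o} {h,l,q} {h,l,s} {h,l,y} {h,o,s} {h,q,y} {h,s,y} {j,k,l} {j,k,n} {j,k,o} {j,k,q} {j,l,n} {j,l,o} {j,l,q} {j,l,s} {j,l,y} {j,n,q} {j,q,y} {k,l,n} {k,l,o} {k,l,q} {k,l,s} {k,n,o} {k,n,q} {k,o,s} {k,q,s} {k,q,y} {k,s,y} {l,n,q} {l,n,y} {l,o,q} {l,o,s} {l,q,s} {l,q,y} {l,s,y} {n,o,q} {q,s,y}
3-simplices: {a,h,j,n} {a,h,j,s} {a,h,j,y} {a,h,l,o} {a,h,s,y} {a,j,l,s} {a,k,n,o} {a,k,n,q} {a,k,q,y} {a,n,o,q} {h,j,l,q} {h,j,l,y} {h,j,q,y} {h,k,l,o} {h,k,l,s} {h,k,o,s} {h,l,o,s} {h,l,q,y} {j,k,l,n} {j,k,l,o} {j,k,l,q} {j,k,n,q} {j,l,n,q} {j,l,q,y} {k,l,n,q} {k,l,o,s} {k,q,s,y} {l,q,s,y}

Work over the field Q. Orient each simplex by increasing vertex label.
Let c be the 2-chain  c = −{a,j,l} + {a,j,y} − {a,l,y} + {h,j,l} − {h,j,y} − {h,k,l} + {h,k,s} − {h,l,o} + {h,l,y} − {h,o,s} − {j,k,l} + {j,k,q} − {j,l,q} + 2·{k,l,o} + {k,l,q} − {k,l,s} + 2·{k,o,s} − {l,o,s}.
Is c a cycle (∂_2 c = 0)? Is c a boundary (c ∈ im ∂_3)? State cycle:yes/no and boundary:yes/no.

cycle:yes boundary:no

n_0=10 n_1=44 n_2=71 n_3=28  [Q]
∂1: piv[ah,aj,ak,al,an,ao,aq,as,ay] rk=9  ker:hj,hk,hl,hn,ho,hq,hs,hy,jk,jl,jn,jo,jq,js,jy,kl,kn,ko,kq,ks,ky,ln,lo,lq,ls,ly,no,nq,ns,ny,oq,os,qs,qy,sy
∂2: piv[ahj,ahl,ahn,aho,ahq,ahs,ahy,ajk,ajl,ajn,ajs,ajy,akn,ako,akq,aky,aln,alo,als,aly,ano,anq,any,aoq,aqy,asy,hjq,hkl,hko,hks,hlq,hos,jko,kqs] rk=34  ker:hjl,hjn,hjs,hjy,hlo,hls,hly,hqy,hsy,jkl,jkn,jkq,jln,jlo,jlq,jls,jly,jnq,jqy,kln,klo,klq,kls,kno,knq,kos,kqy,ksy,lnq,lny,loq,los,lqs,lqy,lsy,noq,qsy
∂3: piv[ahjn,ahjs,ahjy,ahlo,ahsy,ajls,akno,aknq,akqy,anoq,hjlq,hjly,hjqy,hklo,hkls,hkos,hlos,hlqy,jkln,jklo,jklq,jknq,jlnq,kqsy,lqsy] rk=25  ker:jlqy,klnq,klos
∂2c = 0
c vs im∂3: residual ≠ 0 ⇒ not boundary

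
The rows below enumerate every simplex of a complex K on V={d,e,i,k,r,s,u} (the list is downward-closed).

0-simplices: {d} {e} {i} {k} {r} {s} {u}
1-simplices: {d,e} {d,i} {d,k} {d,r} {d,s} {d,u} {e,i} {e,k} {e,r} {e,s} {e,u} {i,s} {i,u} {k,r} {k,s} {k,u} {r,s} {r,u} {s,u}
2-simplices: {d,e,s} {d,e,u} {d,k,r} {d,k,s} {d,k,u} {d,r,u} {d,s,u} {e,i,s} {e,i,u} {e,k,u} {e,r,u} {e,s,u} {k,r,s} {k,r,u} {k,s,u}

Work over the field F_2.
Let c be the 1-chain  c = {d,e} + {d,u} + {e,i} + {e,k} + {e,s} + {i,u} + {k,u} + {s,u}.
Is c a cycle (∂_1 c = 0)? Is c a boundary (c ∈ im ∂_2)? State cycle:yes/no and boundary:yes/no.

n_0=7 n_1=19 n_2=15  [Z2]
∂1: piv[de,di,dk,dr,ds,du] rk=6  ker:ei,ek,er,es,eu,is,iu,kr,ks,ku,rs,ru,su
∂2: piv[des,deu,dkr,dks,dku,dru,dsu,eis,eiu,eku,eru,krs] rk=12  ker:esu,kru,ksu
∂1c = 0
c vs im∂2: reduces to 0 ⇒ boundary

cycle:yes boundary:yes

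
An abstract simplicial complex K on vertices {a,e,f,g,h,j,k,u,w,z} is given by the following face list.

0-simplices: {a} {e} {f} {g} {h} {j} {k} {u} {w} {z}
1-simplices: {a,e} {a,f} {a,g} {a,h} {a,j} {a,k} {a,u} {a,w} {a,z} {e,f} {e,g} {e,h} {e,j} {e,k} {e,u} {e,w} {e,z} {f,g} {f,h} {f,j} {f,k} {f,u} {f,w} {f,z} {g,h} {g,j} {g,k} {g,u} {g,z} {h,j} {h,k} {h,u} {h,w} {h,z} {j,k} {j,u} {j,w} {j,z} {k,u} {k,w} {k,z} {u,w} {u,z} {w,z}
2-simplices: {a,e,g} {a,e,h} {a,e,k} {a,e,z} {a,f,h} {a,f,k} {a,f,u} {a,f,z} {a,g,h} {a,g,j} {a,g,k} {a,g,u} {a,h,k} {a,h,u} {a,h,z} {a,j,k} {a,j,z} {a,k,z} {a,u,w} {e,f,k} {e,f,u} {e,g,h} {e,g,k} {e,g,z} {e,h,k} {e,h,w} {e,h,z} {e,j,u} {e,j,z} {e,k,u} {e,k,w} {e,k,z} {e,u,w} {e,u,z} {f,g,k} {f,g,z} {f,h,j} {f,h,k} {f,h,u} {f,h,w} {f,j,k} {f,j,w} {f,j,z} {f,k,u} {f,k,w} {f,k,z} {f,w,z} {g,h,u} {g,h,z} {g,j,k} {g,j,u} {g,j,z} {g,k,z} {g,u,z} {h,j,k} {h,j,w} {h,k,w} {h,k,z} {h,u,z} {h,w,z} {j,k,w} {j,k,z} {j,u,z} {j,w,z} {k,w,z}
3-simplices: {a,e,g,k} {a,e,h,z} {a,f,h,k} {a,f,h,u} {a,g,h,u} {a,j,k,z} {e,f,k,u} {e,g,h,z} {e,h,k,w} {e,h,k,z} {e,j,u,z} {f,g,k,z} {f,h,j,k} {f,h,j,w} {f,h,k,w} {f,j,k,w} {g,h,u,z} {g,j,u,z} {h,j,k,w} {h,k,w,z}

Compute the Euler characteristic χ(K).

n_0=10 n_1=44 n_2=65 n_3=20
χ=+10−44+65−20=11

χ(K)=11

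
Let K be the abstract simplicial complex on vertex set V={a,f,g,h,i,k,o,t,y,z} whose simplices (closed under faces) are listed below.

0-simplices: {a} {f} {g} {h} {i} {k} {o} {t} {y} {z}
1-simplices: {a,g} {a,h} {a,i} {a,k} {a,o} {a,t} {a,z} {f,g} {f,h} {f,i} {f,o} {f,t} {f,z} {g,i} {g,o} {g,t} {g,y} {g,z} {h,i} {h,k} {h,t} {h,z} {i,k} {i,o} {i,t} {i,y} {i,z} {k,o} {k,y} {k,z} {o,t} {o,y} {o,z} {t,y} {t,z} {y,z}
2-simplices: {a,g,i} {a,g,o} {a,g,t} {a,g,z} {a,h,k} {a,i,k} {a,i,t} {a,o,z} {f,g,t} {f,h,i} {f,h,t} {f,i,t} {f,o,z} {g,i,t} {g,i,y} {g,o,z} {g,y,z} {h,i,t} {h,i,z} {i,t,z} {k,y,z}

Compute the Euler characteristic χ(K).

n_0=10 n_1=36 n_2=21
χ=+10−36+21=-5

χ(K)=-5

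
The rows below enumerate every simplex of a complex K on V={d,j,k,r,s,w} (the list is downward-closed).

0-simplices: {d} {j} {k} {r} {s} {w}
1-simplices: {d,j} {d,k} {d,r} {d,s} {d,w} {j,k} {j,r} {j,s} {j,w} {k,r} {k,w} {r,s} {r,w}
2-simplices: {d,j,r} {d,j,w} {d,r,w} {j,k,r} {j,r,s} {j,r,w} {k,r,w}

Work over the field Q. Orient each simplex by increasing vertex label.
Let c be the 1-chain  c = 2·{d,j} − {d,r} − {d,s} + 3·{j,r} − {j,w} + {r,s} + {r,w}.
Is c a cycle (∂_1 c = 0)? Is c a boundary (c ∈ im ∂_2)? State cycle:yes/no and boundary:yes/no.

n_0=6 n_1=13 n_2=7  [Q]
∂1: piv[dj,dk,dr,ds,dw] rk=5  ker:jk,jr,js,jw,kr,kw,rs,rw
∂2: piv[djr,djw,drw,jkr,jrs,krw] rk=6  ker:jrw
∂1c = 0
c vs im∂2: residual ≠ 0 ⇒ not boundary

cycle:yes boundary:no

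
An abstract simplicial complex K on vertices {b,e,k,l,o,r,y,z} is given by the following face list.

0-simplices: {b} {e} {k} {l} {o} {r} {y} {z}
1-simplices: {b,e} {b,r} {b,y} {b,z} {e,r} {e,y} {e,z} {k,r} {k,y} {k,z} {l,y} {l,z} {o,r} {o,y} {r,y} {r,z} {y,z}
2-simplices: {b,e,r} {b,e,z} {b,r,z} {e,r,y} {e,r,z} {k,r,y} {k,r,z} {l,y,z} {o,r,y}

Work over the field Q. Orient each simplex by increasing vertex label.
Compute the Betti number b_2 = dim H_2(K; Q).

n_0=8 n_1=17 n_2=9  [Q]
∂1: piv[be,br,by,bz,kr,ly,or] rk=7  ker:er,ey,ez,ky,kz,lz,oy,ry,rz,yz
∂2: piv[ber,bez,brz,ery,kry,krz,lyz,ory] rk=8  ker:erz
b_2=(9−8)−0=1

b_2=1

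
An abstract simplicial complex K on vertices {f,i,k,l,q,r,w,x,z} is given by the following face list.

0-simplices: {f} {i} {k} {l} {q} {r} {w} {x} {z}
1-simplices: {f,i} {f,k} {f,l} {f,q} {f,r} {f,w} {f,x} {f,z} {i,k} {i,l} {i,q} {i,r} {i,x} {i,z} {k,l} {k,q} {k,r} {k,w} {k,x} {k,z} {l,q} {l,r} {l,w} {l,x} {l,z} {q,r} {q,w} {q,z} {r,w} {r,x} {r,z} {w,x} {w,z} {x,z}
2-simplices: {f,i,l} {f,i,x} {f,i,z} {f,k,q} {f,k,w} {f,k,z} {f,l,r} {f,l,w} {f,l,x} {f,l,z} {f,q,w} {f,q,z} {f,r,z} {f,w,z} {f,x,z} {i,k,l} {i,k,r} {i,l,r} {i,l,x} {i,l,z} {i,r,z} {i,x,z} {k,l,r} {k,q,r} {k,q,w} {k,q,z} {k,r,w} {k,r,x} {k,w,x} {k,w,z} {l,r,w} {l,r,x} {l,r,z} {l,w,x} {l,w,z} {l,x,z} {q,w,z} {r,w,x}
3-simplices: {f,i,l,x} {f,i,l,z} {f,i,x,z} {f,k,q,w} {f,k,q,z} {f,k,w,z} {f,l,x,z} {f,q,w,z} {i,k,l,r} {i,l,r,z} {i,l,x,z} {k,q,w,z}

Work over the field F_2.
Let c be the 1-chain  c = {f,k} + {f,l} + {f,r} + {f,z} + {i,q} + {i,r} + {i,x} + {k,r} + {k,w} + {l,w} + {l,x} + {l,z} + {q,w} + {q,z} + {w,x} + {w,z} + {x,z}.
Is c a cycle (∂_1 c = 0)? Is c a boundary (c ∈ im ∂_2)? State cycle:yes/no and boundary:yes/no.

cycle:no boundary:no

n_0=9 n_1=34 n_2=38 n_3=12  [Z2]
∂1: piv[fi,fk,fl,fq,fr,fw,fx,fz] rk=8  ker:ik,il,iq,ir,ix,iz,kl,kq,kr,kw,kx,kz,lq,lr,lw,lx,lz,qr,qw,qz,rw,rx,rz,wx,wz,xz
∂2: piv[fil,fix,fiz,fkq,fkw,fkz,flr,flw,flx,flz,fqw,fqz,frz,fwz,fxz,ikl,ikr,ilr,kqr,krw,krx,kwx,lrw,lrx] rk=24  ker:ilx,ilz,irz,ixz,klr,kqw,kqz,kwz,lrz,lwx,lwz,lxz,qwz,rwx
∂3: piv[filx,filz,fixz,fkqw,fkqz,fkwz,flxz,fqwz,iklr,ilrz] rk=10  ker:ilxz,kqwz
∂1c = {i} + {k} + {q} + {r} + {w} + {z}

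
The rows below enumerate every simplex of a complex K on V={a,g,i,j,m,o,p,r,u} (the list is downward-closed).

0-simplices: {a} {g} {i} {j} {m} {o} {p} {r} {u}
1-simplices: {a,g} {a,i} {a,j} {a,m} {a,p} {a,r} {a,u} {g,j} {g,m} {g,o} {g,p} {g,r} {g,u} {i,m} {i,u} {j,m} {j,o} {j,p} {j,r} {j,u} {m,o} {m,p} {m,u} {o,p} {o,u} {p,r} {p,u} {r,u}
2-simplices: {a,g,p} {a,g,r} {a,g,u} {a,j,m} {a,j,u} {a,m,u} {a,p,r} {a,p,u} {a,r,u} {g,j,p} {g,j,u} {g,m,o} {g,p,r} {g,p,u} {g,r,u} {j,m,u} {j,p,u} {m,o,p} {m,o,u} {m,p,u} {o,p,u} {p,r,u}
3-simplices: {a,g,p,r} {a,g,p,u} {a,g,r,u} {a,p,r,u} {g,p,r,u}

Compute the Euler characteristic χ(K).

χ(K)=-2

n_0=9 n_1=28 n_2=22 n_3=5
χ=+9−28+22−5=-2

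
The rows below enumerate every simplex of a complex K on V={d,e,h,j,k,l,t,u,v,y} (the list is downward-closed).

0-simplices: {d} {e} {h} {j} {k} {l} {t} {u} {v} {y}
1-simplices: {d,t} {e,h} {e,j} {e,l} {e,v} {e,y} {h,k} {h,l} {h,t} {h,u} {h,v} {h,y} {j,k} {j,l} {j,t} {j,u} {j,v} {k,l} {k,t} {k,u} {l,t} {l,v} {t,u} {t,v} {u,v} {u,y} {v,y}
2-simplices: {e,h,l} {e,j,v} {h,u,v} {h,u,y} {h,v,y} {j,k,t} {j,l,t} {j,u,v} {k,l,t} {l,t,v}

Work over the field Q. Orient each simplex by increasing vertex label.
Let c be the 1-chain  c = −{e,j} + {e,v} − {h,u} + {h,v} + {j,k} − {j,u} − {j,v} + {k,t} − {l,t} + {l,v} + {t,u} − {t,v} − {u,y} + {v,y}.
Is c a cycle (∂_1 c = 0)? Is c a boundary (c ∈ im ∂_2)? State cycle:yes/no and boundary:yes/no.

cycle:yes boundary:no

n_0=10 n_1=27 n_2=10  [Q]
∂1: piv[dt,eh,ej,el,ev,ey,hk,ht,hu] rk=9  ker:hl,hv,hy,jk,jl,jt,ju,jv,kl,kt,ku,lt,lv,tu,tv,uv,uy,vy
∂2: piv[ehl,ejv,huv,huy,hvy,jkt,jlt,juv,klt,ltv] rk=10
∂1c = 0
c vs im∂2: residual ≠ 0 ⇒ not boundary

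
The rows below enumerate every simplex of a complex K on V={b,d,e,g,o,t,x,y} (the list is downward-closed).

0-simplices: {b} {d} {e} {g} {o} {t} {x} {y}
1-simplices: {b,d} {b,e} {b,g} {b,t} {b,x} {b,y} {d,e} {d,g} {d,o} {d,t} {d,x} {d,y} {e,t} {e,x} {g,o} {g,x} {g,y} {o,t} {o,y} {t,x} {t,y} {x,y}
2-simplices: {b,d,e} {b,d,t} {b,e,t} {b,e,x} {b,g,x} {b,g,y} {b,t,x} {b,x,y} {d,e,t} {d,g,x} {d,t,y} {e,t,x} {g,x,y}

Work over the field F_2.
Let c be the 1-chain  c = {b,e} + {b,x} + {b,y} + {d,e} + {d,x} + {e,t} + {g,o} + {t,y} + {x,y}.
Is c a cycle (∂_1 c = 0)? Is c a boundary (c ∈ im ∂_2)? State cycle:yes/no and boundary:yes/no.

n_0=8 n_1=22 n_2=13  [Z2]
∂1: piv[bd,be,bg,bt,bx,by,do] rk=7  ker:de,dg,dt,dx,dy,et,ex,go,gx,gy,ot,oy,tx,ty,xy
∂2: piv[bde,bdt,bet,bex,bgx,bgy,btx,bxy,dgx,dty] rk=10  ker:det,etx,gxy
∂1c = {b} + {e} + {g} + {o} + {x} + {y}

cycle:no boundary:no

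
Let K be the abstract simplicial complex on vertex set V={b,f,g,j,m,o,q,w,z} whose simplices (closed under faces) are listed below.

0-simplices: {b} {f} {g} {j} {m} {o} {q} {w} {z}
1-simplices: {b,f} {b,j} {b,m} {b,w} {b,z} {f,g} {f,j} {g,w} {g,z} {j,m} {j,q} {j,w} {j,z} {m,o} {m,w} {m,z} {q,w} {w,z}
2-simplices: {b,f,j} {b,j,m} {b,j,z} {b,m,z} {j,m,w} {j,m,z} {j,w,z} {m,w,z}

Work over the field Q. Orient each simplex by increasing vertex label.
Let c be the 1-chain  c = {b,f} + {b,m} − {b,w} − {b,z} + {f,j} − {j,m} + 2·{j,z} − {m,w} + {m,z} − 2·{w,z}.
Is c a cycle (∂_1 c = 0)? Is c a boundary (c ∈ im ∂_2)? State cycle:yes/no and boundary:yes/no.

n_0=9 n_1=18 n_2=8  [Q]
∂1: piv[bf,bj,bm,bw,bz,fg,jq,mo] rk=8  ker:fj,gw,gz,jm,jw,jz,mw,mz,qw,wz
∂2: piv[bfj,bjm,bjz,bmz,jmw,jwz] rk=6  ker:jmz,mwz
∂1c = 0
c vs im∂2: residual ≠ 0 ⇒ not boundary

cycle:yes boundary:no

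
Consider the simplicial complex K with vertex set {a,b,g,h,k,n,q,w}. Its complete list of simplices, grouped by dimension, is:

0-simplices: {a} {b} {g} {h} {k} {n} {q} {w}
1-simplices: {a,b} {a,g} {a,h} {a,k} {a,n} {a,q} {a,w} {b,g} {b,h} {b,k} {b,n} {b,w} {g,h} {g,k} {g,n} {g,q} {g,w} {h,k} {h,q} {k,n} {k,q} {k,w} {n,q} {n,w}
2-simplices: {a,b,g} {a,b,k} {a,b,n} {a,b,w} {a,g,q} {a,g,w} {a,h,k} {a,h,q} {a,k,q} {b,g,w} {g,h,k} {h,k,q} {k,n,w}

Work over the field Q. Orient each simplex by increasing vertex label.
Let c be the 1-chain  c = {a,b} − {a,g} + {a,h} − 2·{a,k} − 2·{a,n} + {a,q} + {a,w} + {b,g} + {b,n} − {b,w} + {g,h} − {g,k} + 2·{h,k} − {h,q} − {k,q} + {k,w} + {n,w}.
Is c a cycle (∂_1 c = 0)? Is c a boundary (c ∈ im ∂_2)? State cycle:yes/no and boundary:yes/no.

n_0=8 n_1=24 n_2=13  [Q]
∂1: piv[ab,ag,ah,ak,an,aq,aw] rk=7  ker:bg,bh,bk,bn,bw,gh,gk,gn,gq,gw,hk,hq,kn,kq,kw,nq,nw
∂2: piv[abg,abk,abn,abw,agq,agw,ahk,ahq,akq,ghk,knw] rk=11  ker:bgw,hkq
∂1c = {a} + {h} − {k} − 2·{n} − {q} + 2·{w}

cycle:no boundary:no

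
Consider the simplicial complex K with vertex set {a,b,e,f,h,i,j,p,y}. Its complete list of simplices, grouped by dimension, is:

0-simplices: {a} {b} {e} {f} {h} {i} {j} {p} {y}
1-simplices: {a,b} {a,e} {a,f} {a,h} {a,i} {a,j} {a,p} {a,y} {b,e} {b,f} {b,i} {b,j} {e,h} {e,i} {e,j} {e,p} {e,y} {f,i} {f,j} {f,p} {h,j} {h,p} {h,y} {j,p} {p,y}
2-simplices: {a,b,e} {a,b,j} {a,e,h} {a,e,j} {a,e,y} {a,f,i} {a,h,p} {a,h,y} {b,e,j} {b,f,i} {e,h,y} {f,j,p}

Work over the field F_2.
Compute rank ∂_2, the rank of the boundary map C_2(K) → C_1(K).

rank∂_2=10

n_0=9 n_1=25 n_2=12  [Z2]
∂1: piv[ab,ae,af,ah,ai,aj,ap,ay] rk=8  ker:be,bf,bi,bj,eh,ei,ej,ep,ey,fi,fj,fp,hj,hp,hy,jp,py
∂2: piv[abe,abj,aeh,aej,aey,afi,ahp,ahy,bfi,fjp] rk=10  ker:bej,ehy
rk∂_2=10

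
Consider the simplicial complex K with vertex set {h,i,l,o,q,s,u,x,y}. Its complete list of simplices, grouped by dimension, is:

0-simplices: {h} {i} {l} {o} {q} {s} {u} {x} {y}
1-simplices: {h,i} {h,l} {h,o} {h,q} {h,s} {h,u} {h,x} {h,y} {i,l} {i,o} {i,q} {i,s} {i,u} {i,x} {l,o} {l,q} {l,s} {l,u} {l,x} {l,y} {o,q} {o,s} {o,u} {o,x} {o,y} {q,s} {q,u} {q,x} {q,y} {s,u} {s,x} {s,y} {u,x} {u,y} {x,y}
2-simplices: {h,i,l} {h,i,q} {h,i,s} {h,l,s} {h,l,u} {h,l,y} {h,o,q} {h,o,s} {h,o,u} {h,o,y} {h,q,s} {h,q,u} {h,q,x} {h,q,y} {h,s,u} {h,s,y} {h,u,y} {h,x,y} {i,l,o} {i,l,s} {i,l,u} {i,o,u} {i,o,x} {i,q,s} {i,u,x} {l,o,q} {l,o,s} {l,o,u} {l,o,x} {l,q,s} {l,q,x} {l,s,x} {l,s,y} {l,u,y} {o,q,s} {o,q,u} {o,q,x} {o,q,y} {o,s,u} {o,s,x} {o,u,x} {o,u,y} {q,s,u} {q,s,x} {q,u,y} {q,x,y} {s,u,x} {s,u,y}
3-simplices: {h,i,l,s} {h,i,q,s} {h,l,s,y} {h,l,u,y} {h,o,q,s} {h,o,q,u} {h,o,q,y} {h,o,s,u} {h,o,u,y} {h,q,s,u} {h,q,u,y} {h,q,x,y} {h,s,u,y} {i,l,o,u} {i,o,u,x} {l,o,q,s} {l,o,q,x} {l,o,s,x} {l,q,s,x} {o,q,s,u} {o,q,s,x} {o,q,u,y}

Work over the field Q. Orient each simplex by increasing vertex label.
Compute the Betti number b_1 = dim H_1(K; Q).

n_0=9 n_1=35 n_2=48 n_3=22  [Q]
∂1: piv[hi,hl,ho,hq,hs,hu,hx,hy] rk=8  ker:il,io,iq,is,iu,ix,lo,lq,ls,lu,lx,ly,oq,os,ou,ox,oy,qs,qu,qx,qy,su,sx,sy,ux,uy,xy
∂2: piv[hil,hiq,his,hls,hlu,hly,hoq,hos,hou,hoy,hqs,hqu,hqx,hqy,hsu,hsy,huy,hxy,ilo,ilu,iou,iox,iux,loq,lox,lqx,lsx] rk=27  ker:ils,iqs,los,lou,lqs,lsy,luy,oqs,oqu,oqx,oqy,osu,osx,oux,ouy,qsu,qsx,quy,qxy,sux,suy
∂3: piv[hils,hiqs,hlsy,hluy,hoqs,hoqu,hoqy,hosu,houy,hqsu,hquy,hqxy,hsuy,ilou,ioux,loqs,loqx,losx,lqsx] rk=19  ker:oqsu,oqsx,oquy
b_1=(35−8)−27=0

b_1=0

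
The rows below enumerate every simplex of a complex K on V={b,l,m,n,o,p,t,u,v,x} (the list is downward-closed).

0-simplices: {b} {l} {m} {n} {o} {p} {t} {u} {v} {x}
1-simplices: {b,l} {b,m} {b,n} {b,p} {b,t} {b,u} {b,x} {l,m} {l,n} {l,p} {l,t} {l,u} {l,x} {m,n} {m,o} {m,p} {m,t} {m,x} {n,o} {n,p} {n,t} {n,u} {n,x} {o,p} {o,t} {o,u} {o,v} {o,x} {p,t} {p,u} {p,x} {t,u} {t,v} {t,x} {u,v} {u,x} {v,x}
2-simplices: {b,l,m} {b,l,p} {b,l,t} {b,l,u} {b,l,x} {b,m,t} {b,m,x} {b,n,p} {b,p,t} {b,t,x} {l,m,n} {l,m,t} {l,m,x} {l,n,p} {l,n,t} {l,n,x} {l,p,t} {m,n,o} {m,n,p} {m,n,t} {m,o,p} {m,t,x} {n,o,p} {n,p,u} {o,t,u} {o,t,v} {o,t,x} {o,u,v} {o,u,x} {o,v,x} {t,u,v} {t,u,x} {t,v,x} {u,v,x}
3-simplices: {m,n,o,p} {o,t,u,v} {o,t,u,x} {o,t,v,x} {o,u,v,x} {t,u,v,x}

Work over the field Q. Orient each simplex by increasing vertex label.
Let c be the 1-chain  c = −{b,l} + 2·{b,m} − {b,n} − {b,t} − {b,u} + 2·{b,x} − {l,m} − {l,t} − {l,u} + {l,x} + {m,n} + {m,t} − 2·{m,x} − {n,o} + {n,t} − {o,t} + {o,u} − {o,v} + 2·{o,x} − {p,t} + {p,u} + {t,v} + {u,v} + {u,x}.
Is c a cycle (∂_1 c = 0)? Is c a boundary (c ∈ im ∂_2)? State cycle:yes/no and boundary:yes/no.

cycle:no boundary:no

n_0=10 n_1=37 n_2=34 n_3=6  [Q]
∂1: piv[bl,bm,bn,bp,bt,bu,bx,mo,ov] rk=9  ker:lm,ln,lp,lt,lu,lx,mn,mp,mt,mx,no,np,nt,nu,nx,op,ot,ou,ox,pt,pu,px,tu,tv,tx,uv,ux,vx
∂2: piv[blm,blp,blt,blu,blx,bmt,bmx,bnp,bpt,btx,lmn,lnp,lnt,lnx,mno,mnp,mop,npu,otu,otv,otx,ouv,oux,ovx] rk=24  ker:lmt,lmx,lpt,mnt,mtx,nop,tuv,tux,tvx,uvx
∂3: piv[mnop,otuv,otux,otvx,ouvx] rk=5  ker:tuvx
∂1c = {l} + {m} − 2·{o} − 3·{t} − 2·{u} + {v} + 4·{x}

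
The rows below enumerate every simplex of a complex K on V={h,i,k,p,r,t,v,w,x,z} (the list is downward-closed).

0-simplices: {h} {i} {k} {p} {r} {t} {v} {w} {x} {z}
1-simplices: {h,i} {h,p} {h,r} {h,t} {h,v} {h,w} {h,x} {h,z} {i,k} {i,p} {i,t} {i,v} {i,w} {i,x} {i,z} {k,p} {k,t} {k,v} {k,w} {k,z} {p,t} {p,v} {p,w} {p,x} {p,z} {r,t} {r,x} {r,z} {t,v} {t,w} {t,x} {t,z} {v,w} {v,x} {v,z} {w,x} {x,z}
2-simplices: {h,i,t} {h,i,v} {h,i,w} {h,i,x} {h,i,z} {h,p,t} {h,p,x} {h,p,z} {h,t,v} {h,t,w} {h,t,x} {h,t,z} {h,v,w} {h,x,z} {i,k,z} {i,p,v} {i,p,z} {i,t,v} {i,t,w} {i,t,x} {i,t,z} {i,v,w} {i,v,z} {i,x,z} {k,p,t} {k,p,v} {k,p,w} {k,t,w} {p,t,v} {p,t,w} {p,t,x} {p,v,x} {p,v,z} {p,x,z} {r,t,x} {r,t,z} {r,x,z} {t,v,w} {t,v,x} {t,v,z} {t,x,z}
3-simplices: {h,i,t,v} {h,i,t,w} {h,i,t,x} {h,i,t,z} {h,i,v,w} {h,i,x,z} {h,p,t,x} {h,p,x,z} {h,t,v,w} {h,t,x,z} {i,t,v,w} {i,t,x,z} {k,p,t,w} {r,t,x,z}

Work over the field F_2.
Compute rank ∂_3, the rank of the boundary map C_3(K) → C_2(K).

n_0=10 n_1=37 n_2=41 n_3=14  [Z2]
∂1: piv[hi,hp,hr,ht,hv,hw,hx,hz,ik] rk=9  ker:ip,it,iv,iw,ix,iz,kp,kt,kv,kw,kz,pt,pv,pw,px,pz,rt,rx,rz,tv,tw,tx,tz,vw,vx,vz,wx,xz
∂2: piv[hit,hiv,hiw,hix,hiz,hpt,hpx,hpz,htv,htw,htx,htz,hvw,hxz,ikz,ipv,ipz,ivz,kpt,kpv,kpw,ktw,pvx,rtx,rtz] rk=25  ker:itv,itw,itx,itz,ivw,ixz,ptv,ptw,ptx,pvz,pxz,rxz,tvw,tvx,tvz,txz
∂3: piv[hitv,hitw,hitx,hitz,hivw,hixz,hptx,hpxz,htvw,htxz,kptw,rtxz] rk=12  ker:itvw,itxz
rk∂_3=12

rank∂_3=12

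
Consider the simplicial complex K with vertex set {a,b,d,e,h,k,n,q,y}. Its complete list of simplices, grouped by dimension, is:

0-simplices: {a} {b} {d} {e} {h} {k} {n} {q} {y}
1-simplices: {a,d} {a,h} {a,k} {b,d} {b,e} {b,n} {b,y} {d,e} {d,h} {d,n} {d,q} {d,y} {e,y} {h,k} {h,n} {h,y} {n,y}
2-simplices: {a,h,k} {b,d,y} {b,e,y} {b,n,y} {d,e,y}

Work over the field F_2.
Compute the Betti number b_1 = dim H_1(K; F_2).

b_1=4

n_0=9 n_1=17 n_2=5  [Z2]
∂1: piv[ad,ah,ak,bd,be,bn,by,dq] rk=8  ker:de,dh,dn,dy,ey,hk,hn,hy,ny
∂2: piv[ahk,bdy,bey,bny,dey] rk=5
b_1=(17−8)−5=4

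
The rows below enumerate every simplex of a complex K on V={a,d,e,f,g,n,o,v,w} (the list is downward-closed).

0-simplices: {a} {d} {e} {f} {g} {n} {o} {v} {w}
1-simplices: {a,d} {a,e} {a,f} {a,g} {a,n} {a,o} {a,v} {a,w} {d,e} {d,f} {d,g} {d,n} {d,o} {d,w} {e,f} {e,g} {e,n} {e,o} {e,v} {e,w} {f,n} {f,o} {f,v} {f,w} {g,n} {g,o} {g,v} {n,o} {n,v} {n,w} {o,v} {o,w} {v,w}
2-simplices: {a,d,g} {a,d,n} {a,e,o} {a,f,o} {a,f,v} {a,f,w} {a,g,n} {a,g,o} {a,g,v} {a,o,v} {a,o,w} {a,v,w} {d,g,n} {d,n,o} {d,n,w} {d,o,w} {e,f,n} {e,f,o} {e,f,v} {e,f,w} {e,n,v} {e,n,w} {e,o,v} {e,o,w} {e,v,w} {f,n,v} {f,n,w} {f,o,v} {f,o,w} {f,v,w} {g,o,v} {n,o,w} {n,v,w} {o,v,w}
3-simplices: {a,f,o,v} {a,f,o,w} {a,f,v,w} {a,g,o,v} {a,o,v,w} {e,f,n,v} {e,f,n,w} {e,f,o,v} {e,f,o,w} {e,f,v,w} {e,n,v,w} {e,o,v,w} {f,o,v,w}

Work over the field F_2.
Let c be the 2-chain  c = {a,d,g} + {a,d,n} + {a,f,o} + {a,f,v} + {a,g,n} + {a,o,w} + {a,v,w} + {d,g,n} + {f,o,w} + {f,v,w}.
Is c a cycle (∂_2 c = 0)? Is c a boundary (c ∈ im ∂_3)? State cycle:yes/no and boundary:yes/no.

n_0=9 n_1=33 n_2=34 n_3=13  [Z2]
∂1: piv[ad,ae,af,ag,an,ao,av,aw] rk=8  ker:de,df,dg,dn,do,dw,ef,eg,en,eo,ev,ew,fn,fo,fv,fw,gn,go,gv,no,nv,nw,ov,ow,vw
∂2: piv[adg,adn,aeo,afo,afv,afw,agn,ago,agv,aov,aow,avw,dno,dnw,dow,efn,efo,efv,efw,env,enw] rk=21  ker:dgn,eov,eow,evw,fnv,fnw,fov,fow,fvw,gov,now,nvw,ovw
∂3: piv[afov,afow,afvw,agov,aovw,efnv,efnw,efov,efow,efvw,envw] rk=11  ker:eovw,fovw
∂2c = 0
c vs im∂3: residual ≠ 0 ⇒ not boundary

cycle:yes boundary:no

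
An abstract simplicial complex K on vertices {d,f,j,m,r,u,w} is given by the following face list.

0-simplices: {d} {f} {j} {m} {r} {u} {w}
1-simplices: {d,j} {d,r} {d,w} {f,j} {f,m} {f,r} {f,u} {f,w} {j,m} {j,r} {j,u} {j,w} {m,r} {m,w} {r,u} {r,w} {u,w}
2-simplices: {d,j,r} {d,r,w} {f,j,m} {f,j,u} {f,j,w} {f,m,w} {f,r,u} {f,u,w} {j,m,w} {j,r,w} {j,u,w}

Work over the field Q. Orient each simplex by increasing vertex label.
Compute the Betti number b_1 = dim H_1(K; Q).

n_0=7 n_1=17 n_2=11  [Q]
∂1: piv[dj,dr,dw,fj,fm,fu] rk=6  ker:fr,fw,jm,jr,ju,jw,mr,mw,ru,rw,uw
∂2: piv[djr,drw,fjm,fju,fjw,fmw,fru,fuw,jrw] rk=9  ker:jmw,juw
b_1=(17−6)−9=2

b_1=2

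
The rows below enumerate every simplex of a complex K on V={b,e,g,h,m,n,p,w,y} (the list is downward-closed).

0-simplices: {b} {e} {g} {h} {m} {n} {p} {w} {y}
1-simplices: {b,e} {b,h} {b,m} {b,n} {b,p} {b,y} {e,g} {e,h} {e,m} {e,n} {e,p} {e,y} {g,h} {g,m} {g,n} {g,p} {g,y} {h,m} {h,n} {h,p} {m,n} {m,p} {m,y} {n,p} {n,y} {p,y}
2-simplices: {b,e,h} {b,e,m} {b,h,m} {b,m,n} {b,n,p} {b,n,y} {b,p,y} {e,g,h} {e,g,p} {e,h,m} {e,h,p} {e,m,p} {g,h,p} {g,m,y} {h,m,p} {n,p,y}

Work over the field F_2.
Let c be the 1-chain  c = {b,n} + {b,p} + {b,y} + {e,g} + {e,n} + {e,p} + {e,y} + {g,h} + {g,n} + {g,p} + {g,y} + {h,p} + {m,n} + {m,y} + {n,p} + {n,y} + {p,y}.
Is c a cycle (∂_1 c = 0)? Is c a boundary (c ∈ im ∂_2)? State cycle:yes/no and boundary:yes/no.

cycle:no boundary:no

n_0=9 n_1=26 n_2=16  [Z2]
∂1: piv[be,bh,bm,bn,bp,by,eg] rk=7  ker:eh,em,en,ep,ey,gh,gm,gn,gp,gy,hm,hn,hp,mn,mp,my,np,ny,py
∂2: piv[beh,bem,bhm,bmn,bnp,bny,bpy,egh,egp,ehp,emp,gmy] rk=12  ker:ehm,ghp,hmp,npy
∂1c = {b} + {g}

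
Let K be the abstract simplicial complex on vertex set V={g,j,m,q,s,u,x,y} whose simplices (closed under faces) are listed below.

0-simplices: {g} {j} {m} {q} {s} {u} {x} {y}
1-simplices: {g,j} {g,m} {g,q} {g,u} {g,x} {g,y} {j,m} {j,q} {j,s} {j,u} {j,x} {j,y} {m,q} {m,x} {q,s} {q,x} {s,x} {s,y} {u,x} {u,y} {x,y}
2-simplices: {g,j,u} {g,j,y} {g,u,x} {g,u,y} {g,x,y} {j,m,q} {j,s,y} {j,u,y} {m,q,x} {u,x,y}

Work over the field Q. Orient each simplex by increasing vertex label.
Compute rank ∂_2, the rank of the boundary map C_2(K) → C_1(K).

rank∂_2=8

n_0=8 n_1=21 n_2=10  [Q]
∂1: piv[gj,gm,gq,gu,gx,gy,js] rk=7  ker:jm,jq,ju,jx,jy,mq,mx,qs,qx,sx,sy,ux,uy,xy
∂2: piv[gju,gjy,gux,guy,gxy,jmq,jsy,mqx] rk=8  ker:juy,uxy
rk∂_2=8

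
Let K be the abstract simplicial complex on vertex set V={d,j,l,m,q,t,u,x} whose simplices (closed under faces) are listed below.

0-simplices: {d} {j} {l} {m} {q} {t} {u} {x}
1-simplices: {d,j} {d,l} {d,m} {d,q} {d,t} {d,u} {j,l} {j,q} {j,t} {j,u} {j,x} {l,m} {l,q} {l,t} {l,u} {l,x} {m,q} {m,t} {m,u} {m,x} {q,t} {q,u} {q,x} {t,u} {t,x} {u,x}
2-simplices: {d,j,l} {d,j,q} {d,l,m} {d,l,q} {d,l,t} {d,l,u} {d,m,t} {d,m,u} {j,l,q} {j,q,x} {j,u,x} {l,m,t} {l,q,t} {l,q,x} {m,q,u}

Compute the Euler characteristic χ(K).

χ(K)=-3

n_0=8 n_1=26 n_2=15
χ=+8−26+15=-3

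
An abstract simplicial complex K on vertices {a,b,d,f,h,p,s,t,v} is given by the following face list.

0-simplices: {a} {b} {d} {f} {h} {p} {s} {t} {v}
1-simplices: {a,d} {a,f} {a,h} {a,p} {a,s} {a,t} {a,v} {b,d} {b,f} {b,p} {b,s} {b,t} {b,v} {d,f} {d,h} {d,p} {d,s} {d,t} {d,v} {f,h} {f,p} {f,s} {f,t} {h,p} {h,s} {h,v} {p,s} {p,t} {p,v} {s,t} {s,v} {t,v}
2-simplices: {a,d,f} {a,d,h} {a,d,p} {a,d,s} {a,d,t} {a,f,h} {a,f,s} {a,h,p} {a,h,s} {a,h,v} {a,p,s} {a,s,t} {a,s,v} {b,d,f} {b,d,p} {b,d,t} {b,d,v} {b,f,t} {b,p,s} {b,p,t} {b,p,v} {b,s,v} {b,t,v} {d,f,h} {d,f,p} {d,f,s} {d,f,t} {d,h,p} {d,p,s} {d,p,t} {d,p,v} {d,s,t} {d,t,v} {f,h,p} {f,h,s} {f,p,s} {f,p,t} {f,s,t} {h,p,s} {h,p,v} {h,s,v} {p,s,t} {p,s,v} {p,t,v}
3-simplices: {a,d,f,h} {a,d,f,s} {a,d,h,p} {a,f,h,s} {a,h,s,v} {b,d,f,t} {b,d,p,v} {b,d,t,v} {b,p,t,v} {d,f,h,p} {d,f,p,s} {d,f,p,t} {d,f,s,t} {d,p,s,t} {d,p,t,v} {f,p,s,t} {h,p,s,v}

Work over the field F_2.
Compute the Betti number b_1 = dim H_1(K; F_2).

b_1=0

n_0=9 n_1=32 n_2=44 n_3=17  [Z2]
∂1: piv[ad,af,ah,ap,as,at,av,bd] rk=8  ker:bf,bp,bs,bt,bv,df,dh,dp,ds,dt,dv,fh,fp,fs,ft,hp,hs,hv,ps,pt,pv,st,sv,tv
∂2: piv[adf,adh,adp,ads,adt,afh,afs,ahp,ahs,ahv,aps,ast,asv,bdf,bdp,bdt,bdv,bft,bps,bpt,bpv,bsv,btv,dfp] rk=24  ker:dfh,dfs,dft,dhp,dps,dpt,dpv,dst,dtv,fhp,fhs,fps,fpt,fst,hps,hpv,hsv,pst,psv,ptv
∂3: piv[adfh,adfs,adhp,afhs,ahsv,bdft,bdpv,bdtv,bptv,dfhp,dfps,dfpt,dfst,dpst,dptv,hpsv] rk=16  ker:fpst
b_1=(32−8)−24=0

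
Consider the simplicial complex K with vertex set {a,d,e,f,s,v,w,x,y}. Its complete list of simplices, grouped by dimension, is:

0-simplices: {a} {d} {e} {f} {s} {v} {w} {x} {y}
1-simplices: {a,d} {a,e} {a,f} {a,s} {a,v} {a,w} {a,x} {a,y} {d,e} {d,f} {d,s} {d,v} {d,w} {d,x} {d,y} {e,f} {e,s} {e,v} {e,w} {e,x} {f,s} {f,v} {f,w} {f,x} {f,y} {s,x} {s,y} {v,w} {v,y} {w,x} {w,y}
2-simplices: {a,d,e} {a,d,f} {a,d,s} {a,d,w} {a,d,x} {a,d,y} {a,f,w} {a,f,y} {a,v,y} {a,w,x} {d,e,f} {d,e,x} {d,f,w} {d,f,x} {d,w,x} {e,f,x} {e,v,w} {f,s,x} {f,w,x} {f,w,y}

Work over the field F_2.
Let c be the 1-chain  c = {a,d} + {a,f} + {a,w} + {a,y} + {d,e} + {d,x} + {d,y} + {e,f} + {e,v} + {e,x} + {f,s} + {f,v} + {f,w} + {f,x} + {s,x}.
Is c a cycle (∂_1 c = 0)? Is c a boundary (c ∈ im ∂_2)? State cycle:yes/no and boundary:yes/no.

n_0=9 n_1=31 n_2=20  [Z2]
∂1: piv[ad,ae,af,as,av,aw,ax,ay] rk=8  ker:de,df,ds,dv,dw,dx,dy,ef,es,ev,ew,ex,fs,fv,fw,fx,fy,sx,sy,vw,vy,wx,wy
∂2: piv[ade,adf,ads,adw,adx,ady,afw,afy,avy,awx,def,dex,dfx,evw,fsx,fwy] rk=16  ker:dfw,dwx,efx,fwx
∂1c = 0
c vs im∂2: residual ≠ 0 ⇒ not boundary

cycle:yes boundary:no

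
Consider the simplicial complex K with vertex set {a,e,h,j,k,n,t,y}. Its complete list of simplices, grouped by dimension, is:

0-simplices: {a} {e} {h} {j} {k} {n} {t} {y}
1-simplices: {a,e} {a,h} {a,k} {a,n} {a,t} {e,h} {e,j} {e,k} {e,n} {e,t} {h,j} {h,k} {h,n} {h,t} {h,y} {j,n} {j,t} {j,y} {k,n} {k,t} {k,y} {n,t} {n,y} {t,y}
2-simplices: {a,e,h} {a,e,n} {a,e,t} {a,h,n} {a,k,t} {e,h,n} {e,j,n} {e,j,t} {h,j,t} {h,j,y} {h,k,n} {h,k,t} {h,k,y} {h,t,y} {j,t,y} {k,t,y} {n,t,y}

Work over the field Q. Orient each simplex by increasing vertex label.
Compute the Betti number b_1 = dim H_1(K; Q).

b_1=3

n_0=8 n_1=24 n_2=17  [Q]
∂1: piv[ae,ah,ak,an,at,ej,hy] rk=7  ker:eh,ek,en,et,hj,hk,hn,ht,jn,jt,jy,kn,kt,ky,nt,ny,ty
∂2: piv[aeh,aen,aet,ahn,akt,ejn,ejt,hjt,hjy,hkn,hkt,hky,hty,nty] rk=14  ker:ehn,jty,kty
b_1=(24−7)−14=3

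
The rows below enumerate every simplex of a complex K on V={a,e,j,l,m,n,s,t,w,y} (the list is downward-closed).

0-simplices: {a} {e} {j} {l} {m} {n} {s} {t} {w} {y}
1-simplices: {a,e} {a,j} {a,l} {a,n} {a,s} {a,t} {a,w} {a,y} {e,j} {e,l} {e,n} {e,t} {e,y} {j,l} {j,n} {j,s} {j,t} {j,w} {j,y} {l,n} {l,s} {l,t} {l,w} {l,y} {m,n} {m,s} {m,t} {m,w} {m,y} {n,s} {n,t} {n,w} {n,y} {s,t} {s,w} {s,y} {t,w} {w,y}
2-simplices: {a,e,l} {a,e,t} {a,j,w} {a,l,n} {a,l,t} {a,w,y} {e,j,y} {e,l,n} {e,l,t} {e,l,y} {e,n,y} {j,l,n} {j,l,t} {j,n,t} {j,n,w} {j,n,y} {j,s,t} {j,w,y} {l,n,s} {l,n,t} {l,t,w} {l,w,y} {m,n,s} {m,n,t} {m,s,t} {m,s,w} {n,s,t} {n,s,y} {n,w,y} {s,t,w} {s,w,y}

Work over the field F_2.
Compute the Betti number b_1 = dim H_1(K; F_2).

b_1=3

n_0=10 n_1=38 n_2=31  [Z2]
∂1: piv[ae,aj,al,an,as,at,aw,ay,mn] rk=9  ker:ej,el,en,et,ey,jl,jn,js,jt,jw,jy,ln,ls,lt,lw,ly,ms,mt,mw,my,ns,nt,nw,ny,st,sw,sy,tw,wy
∂2: piv[ael,aet,ajw,aln,alt,awy,ejy,eln,ely,eny,jln,jlt,jnt,jnw,jny,jst,jwy,lns,ltw,lwy,mns,mnt,mst,msw,nsy,stw] rk=26  ker:elt,lnt,nst,nwy,swy
b_1=(38−9)−26=3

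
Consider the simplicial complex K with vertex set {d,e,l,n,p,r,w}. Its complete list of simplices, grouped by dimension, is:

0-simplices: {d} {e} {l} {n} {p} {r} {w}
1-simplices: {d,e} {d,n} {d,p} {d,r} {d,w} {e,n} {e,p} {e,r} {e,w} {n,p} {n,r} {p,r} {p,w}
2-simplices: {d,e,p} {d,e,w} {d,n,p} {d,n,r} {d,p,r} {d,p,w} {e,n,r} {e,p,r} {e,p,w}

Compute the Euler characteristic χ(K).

n_0=7 n_1=13 n_2=9
χ=+7−13+9=3

χ(K)=3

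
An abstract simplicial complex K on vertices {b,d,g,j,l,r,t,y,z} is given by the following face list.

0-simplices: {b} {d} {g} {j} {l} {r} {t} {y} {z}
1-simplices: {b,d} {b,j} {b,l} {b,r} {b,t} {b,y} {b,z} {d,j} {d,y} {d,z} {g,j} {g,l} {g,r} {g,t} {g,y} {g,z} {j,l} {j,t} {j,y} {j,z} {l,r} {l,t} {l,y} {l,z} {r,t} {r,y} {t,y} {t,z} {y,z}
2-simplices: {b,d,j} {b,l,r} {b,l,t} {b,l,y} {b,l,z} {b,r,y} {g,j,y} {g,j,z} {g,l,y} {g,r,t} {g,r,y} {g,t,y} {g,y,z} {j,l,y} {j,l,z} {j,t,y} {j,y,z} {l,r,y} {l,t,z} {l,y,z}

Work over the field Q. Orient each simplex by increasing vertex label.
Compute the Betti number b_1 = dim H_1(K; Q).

n_0=9 n_1=29 n_2=20  [Q]
∂1: piv[bd,bj,bl,br,bt,by,bz,gj] rk=8  ker:dj,dy,dz,gl,gr,gt,gy,gz,jl,jt,jy,jz,lr,lt,ly,lz,rt,ry,ty,tz,yz
∂2: piv[bdj,blr,blt,bly,blz,bry,gjy,gjz,gly,grt,gry,gty,gyz,jly,jlz,jty,ltz] rk=17  ker:jyz,lry,lyz
b_1=(29−8)−17=4

b_1=4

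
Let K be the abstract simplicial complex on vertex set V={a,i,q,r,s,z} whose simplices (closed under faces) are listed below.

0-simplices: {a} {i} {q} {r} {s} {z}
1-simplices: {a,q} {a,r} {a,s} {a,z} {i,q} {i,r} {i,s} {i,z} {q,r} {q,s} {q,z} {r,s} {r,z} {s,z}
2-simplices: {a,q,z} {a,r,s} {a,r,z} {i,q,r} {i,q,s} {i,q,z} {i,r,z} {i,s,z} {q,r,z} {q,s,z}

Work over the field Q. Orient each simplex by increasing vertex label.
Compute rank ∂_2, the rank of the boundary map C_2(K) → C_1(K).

n_0=6 n_1=14 n_2=10  [Q]
∂1: piv[aq,ar,as,az,iq] rk=5  ker:ir,is,iz,qr,qs,qz,rs,rz,sz
∂2: piv[aqz,ars,arz,iqr,iqs,iqz,irz,isz] rk=8  ker:qrz,qsz
rk∂_2=8

rank∂_2=8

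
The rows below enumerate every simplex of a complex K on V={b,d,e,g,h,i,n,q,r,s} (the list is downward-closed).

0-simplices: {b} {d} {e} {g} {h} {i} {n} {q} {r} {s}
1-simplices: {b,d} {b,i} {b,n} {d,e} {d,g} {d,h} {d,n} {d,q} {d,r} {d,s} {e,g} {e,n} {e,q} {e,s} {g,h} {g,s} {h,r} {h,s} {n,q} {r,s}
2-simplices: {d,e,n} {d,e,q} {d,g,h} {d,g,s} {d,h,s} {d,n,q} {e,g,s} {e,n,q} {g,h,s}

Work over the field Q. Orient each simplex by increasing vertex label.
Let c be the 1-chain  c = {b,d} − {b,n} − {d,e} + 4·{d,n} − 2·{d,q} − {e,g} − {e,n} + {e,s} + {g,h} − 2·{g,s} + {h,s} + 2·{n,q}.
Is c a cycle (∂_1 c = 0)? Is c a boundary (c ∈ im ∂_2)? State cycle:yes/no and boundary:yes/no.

n_0=10 n_1=20 n_2=9  [Q]
∂1: piv[bd,bi,bn,de,dg,dh,dq,dr,ds] rk=9  ker:dn,eg,en,eq,es,gh,gs,hr,hs,nq,rs
∂2: piv[den,deq,dgh,dgs,dhs,dnq,egs] rk=7  ker:enq,ghs
∂1c = 0
c vs im∂2: residual ≠ 0 ⇒ not boundary

cycle:yes boundary:no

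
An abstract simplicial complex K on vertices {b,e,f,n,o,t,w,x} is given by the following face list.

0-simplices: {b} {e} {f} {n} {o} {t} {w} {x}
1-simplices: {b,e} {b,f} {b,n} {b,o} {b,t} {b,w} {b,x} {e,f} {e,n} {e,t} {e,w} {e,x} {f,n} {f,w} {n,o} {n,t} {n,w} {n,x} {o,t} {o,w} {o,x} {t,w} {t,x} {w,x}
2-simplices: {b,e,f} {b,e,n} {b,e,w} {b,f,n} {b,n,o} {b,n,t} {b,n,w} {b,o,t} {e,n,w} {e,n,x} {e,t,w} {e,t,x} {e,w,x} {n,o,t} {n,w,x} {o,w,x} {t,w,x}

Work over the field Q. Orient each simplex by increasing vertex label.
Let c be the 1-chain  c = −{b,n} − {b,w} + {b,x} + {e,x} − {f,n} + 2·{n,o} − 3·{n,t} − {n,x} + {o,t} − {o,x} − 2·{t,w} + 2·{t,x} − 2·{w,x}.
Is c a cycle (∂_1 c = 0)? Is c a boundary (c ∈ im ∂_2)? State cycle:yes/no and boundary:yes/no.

n_0=8 n_1=24 n_2=17  [Q]
∂1: piv[be,bf,bn,bo,bt,bw,bx] rk=7  ker:ef,en,et,ew,ex,fn,fw,no,nt,nw,nx,ot,ow,ox,tw,tx,wx
∂2: piv[bef,ben,bew,bfn,bno,bnt,bnw,bot,enx,etw,etx,ewx,owx] rk=13  ker:enw,not,nwx,twx
∂1c = {b} − {e} + {f} + 2·{o} − 2·{t} − {w}

cycle:no boundary:no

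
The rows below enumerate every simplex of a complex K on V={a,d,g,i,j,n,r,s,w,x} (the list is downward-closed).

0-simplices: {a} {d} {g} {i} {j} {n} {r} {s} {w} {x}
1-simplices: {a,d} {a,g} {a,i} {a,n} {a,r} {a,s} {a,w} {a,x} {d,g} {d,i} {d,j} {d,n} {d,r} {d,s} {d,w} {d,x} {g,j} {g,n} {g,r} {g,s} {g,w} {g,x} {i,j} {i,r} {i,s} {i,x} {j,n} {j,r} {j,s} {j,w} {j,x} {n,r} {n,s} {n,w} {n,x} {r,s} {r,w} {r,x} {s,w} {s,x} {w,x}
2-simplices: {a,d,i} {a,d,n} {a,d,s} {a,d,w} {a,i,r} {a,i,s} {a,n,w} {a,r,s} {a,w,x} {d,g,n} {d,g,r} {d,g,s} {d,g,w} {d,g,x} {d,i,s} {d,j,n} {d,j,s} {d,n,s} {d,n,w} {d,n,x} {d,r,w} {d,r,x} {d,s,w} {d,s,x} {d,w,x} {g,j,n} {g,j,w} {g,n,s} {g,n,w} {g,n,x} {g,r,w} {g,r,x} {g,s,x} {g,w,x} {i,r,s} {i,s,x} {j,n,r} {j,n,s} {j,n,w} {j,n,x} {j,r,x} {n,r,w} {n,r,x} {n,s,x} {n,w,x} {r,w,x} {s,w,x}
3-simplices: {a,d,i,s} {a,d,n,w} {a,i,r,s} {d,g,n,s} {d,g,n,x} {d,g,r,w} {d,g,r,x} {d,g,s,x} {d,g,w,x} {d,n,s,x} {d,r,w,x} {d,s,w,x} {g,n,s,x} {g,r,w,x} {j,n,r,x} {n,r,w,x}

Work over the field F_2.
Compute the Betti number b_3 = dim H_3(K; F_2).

b_3=2

n_0=10 n_1=41 n_2=47 n_3=16  [Z2]
∂1: piv[ad,ag,ai,an,ar,as,aw,ax,dj] rk=9  ker:dg,di,dn,dr,ds,dw,dx,gj,gn,gr,gs,gw,gx,ij,ir,is,ix,jn,jr,js,jw,jx,nr,ns,nw,nx,rs,rw,rx,sw,sx,wx
∂2: piv[adi,adn,ads,adw,air,ais,anw,ars,awx,dgn,dgr,dgs,dgw,dgx,djn,djs,dns,dnx,drw,drx,dsw,dsx,dwx,gjn,gjw,isx,jnr,jnx,jrx] rk=29  ker:dis,dnw,gns,gnw,gnx,grw,grx,gsx,gwx,irs,jns,jnw,nrw,nrx,nsx,nwx,rwx,swx
∂3: piv[adis,adnw,airs,dgns,dgnx,dgrw,dgrx,dgsx,dgwx,dnsx,drwx,dswx,jnrx,nrwx] rk=14  ker:gnsx,grwx
b_3=(16−14)−0=2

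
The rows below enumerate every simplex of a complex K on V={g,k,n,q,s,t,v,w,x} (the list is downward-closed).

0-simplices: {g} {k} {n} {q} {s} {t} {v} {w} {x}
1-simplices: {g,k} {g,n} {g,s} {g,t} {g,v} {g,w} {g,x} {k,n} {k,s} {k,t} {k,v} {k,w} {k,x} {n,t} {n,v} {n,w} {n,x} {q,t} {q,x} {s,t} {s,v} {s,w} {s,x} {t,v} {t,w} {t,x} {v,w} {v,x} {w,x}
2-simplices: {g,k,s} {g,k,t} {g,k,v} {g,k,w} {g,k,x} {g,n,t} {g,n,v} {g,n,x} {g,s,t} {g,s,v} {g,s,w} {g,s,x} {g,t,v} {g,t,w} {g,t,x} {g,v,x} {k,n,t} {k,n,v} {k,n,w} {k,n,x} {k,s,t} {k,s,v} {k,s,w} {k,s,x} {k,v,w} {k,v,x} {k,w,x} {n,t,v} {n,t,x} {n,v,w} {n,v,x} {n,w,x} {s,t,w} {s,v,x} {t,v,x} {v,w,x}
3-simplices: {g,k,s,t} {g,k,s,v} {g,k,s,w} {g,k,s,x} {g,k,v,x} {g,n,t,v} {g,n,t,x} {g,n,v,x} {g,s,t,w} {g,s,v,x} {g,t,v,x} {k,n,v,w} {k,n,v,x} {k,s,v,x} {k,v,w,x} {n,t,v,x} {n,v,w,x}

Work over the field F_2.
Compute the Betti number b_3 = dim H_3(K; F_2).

b_3=2

n_0=9 n_1=29 n_2=36 n_3=17  [Z2]
∂1: piv[gk,gn,gs,gt,gv,gw,gx,qt] rk=8  ker:kn,ks,kt,kv,kw,kx,nt,nv,nw,nx,qx,st,sv,sw,sx,tv,tw,tx,vw,vx,wx
∂2: piv[gks,gkt,gkv,gkw,gkx,gnt,gnv,gnx,gst,gsv,gsw,gsx,gtv,gtw,gtx,gvx,knt,knw,kvw,kwx] rk=20  ker:knv,knx,kst,ksv,ksw,ksx,kvx,ntv,ntx,nvw,nvx,nwx,stw,svx,tvx,vwx
∂3: piv[gkst,gksv,gksw,gksx,gkvx,gntv,gntx,gnvx,gstw,gsvx,gtvx,knvw,knvx,kvwx,nvwx] rk=15  ker:ksvx,ntvx
b_3=(17−15)−0=2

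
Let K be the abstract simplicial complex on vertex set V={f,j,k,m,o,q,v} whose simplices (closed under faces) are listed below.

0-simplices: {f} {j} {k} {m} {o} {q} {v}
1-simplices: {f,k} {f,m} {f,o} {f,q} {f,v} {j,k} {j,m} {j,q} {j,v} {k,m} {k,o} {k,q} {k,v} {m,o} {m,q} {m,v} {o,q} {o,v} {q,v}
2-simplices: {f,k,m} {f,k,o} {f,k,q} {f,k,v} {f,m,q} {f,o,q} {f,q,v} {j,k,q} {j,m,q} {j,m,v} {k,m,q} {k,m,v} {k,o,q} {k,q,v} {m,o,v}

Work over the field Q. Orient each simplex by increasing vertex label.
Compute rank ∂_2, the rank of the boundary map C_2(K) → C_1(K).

n_0=7 n_1=19 n_2=15  [Q]
∂1: piv[fk,fm,fo,fq,fv,jk] rk=6  ker:jm,jq,jv,km,ko,kq,kv,mo,mq,mv,oq,ov,qv
∂2: piv[fkm,fko,fkq,fkv,fmq,foq,fqv,jkq,jmq,jmv,kmv,mov] rk=12  ker:kmq,koq,kqv
rk∂_2=12

rank∂_2=12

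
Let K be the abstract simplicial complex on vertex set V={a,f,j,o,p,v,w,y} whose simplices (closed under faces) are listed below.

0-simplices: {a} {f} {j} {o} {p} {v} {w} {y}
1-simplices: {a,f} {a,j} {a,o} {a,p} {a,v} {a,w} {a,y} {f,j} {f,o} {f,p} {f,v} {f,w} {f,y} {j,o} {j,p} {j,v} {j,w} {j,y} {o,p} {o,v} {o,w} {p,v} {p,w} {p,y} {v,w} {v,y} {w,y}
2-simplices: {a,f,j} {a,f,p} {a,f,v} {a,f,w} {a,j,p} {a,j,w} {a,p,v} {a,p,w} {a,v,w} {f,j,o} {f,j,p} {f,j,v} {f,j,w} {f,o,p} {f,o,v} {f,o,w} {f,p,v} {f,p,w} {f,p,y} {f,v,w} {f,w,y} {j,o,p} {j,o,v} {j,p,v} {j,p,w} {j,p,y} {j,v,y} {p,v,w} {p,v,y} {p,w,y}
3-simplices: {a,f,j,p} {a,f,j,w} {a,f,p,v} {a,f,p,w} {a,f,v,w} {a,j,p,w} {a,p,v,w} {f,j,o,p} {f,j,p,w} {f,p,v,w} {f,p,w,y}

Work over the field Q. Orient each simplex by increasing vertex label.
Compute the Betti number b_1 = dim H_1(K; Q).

b_1=2

n_0=8 n_1=27 n_2=30 n_3=11  [Q]
∂1: piv[af,aj,ao,ap,av,aw,ay] rk=7  ker:fj,fo,fp,fv,fw,fy,jo,jp,jv,jw,jy,op,ov,ow,pv,pw,py,vw,vy,wy
∂2: piv[afj,afp,afv,afw,ajp,ajw,apv,apw,avw,fjo,fjv,fop,fov,fow,fpy,fwy,jpy,jvy] rk=18  ker:fjp,fjw,fpv,fpw,fvw,jop,jov,jpv,jpw,pvw,pvy,pwy
∂3: piv[afjp,afjw,afpv,afpw,afvw,ajpw,apvw,fjop,fpwy] rk=9  ker:fjpw,fpvw
b_1=(27−7)−18=2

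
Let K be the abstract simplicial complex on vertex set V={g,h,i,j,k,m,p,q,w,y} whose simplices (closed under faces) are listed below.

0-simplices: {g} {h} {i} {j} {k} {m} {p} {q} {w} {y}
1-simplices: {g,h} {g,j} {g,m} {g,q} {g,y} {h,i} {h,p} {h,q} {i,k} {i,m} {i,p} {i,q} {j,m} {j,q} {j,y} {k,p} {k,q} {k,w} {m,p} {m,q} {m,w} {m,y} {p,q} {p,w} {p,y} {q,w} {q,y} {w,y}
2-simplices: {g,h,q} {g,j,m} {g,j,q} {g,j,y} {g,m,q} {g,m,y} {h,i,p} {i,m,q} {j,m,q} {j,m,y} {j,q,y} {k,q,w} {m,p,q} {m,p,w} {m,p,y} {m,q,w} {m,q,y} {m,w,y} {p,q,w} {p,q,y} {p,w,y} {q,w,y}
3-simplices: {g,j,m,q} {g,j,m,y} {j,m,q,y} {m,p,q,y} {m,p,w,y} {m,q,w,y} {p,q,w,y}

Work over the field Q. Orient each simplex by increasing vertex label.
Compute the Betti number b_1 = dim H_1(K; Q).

b_1=4

n_0=10 n_1=28 n_2=22 n_3=7  [Q]
∂1: piv[gh,gj,gm,gq,gy,hi,hp,ik,kw] rk=9  ker:hq,im,ip,iq,jm,jq,jy,kp,kq,mp,mq,mw,my,pq,pw,py,qw,qy,wy
∂2: piv[ghq,gjm,gjq,gjy,gmq,gmy,hip,imq,jqy,kqw,mpq,mpw,mpy,mqw,mwy] rk=15  ker:jmq,jmy,mqy,pqw,pqy,pwy,qwy
∂3: piv[gjmq,gjmy,jmqy,mpqy,mpwy,mqwy,pqwy] rk=7
b_1=(28−9)−15=4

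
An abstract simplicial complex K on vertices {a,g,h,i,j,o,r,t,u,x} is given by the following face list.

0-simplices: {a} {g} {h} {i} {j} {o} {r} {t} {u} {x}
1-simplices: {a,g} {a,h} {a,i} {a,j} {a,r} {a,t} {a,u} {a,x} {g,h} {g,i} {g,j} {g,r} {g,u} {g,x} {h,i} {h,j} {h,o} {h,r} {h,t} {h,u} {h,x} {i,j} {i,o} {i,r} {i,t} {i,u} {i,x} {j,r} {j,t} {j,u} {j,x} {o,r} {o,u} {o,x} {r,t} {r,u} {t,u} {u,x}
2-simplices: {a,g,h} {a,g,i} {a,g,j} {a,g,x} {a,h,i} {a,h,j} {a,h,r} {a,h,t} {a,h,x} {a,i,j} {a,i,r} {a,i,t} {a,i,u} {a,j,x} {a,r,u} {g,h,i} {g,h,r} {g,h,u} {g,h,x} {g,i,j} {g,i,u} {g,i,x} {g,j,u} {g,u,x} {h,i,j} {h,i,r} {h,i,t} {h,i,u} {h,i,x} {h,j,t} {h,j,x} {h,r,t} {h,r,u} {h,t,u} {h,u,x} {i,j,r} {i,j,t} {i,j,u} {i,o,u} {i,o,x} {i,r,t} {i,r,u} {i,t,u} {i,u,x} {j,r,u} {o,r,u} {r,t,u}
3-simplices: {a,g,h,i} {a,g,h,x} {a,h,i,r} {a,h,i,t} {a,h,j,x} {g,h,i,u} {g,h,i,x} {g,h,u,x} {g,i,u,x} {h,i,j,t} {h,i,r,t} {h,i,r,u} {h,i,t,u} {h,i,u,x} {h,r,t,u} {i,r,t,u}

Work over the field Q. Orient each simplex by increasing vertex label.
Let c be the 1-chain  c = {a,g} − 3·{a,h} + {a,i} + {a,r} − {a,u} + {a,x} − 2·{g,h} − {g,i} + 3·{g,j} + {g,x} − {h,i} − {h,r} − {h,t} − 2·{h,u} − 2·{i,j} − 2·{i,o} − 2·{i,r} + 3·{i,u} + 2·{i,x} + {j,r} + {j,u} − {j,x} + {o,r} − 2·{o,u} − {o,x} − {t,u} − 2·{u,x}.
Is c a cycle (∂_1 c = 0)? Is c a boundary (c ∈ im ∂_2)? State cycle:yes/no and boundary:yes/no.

n_0=10 n_1=38 n_2=47 n_3=16  [Q]
∂1: piv[ag,ah,ai,aj,ar,at,au,ax,ho] rk=9  ker:gh,gi,gj,gr,gu,gx,hi,hj,hr,ht,hu,hx,ij,io,ir,it,iu,ix,jr,jt,ju,jx,or,ou,ox,rt,ru,tu,ux
∂2: piv[agh,agi,agj,agx,ahi,ahj,ahr,aht,ahx,aij,air,ait,aiu,ajx,aru,ghr,ghu,giu,gix,gju,gux,hjt,hrt,htu,ijr,iou,iox,oru] rk=28  ker:ghi,ghx,gij,hij,hir,hit,hiu,hix,hjx,hru,hux,ijt,iju,irt,iru,itu,iux,jru,rtu
∂3: piv[aghi,aghx,ahir,ahit,ahjx,ghiu,ghix,ghux,giux,hijt,hirt,hiru,hitu,hrtu] rk=14  ker:hiux,irtu
∂1c = 0
c vs im∂2: reduces to 0 ⇒ boundary

cycle:yes boundary:yes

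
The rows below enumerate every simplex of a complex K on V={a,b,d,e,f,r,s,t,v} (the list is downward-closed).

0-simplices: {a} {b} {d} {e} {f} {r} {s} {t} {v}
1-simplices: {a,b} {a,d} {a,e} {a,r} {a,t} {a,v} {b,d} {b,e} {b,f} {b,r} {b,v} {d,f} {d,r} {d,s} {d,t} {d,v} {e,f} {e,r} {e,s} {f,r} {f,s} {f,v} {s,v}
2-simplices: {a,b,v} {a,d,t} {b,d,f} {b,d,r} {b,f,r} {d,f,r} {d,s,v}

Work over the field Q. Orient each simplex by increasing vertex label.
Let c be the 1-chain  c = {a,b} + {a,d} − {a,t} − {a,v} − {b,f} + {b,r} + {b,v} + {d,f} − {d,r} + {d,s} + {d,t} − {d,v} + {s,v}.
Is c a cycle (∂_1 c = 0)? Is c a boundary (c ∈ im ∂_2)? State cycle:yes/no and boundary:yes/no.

cycle:yes boundary:yes

n_0=9 n_1=23 n_2=7  [Q]
∂1: piv[ab,ad,ae,ar,at,av,bf,ds] rk=8  ker:bd,be,br,bv,df,dr,dt,dv,ef,er,es,fr,fs,fv,sv
∂2: piv[abv,adt,bdf,bdr,bfr,dsv] rk=6  ker:dfr
∂1c = 0
c vs im∂2: reduces to 0 ⇒ boundary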